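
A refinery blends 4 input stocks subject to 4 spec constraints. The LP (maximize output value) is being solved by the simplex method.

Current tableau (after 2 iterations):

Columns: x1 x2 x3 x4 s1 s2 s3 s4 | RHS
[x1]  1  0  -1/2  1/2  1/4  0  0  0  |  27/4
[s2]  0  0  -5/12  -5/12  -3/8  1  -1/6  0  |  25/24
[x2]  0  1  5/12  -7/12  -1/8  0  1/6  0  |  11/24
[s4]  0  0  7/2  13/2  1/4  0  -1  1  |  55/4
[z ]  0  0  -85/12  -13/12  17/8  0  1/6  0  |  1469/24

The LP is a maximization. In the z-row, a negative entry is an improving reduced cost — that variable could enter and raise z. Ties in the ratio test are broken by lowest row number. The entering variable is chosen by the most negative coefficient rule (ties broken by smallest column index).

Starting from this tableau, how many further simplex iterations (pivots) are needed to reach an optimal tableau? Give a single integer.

2

pivot: x3 in, x2 out → z = 69
pivot: x4 in, s4 out → z = 2985/38
No improving column remains; optimal.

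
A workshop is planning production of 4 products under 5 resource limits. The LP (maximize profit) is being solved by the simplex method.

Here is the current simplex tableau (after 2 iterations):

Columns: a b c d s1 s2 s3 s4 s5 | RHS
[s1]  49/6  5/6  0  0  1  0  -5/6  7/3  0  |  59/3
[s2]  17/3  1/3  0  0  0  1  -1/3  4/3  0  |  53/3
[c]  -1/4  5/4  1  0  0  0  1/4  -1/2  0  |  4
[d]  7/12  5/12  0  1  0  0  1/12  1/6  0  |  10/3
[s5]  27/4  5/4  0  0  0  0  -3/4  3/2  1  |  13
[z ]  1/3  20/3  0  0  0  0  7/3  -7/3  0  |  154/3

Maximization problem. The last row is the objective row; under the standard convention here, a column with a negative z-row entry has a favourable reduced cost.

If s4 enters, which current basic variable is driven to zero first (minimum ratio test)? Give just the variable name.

s1

Ratios: row 1 (s1): (59/3)/(7/3) = 59/7; row 2 (s2): (53/3)/(4/3) = 53/4; row 3 (c): entry -1/2 ≤ 0, skip; row 4 (d): (10/3)/(1/6) = 20; row 5 (s5): 13/(3/2) = 26/3.
Minimum ratio 59/7 is in the s1 row, so s1 leaves.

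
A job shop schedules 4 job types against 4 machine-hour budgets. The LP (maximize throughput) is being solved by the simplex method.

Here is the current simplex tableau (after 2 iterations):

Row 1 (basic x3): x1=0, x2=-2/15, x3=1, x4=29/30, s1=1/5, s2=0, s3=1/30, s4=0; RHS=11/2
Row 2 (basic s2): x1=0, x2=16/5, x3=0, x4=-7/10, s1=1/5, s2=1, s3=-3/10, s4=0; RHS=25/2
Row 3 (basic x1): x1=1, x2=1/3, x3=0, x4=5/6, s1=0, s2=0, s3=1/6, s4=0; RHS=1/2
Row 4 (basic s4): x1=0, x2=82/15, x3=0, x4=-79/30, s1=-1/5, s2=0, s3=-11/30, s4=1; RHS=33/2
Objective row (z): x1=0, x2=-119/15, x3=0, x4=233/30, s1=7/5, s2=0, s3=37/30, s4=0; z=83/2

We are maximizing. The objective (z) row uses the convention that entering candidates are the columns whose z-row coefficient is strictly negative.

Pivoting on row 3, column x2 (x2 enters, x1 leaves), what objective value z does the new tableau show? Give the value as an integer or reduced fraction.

267/5

Minimum ratio for x2: (1/2)/(1/3) = 3/2.
z changes by −(z-row coeff of x2)·ratio = −(-119/15)·(3/2) = 119/10.
New z = 83/2 + (119/10) = 267/5.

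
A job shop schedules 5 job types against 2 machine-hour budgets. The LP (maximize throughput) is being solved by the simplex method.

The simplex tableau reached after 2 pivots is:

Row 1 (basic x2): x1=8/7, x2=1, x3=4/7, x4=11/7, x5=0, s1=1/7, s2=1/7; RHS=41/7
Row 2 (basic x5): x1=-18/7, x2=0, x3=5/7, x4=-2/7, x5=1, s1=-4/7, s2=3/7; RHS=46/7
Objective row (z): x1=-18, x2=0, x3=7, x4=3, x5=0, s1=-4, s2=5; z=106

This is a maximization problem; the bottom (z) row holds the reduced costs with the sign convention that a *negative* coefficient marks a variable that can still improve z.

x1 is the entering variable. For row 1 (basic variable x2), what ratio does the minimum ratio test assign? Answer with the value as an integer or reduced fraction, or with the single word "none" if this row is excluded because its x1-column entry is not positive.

Ratio = RHS / (x1 entry) = (41/7) / (8/7) = 41/8.

41/8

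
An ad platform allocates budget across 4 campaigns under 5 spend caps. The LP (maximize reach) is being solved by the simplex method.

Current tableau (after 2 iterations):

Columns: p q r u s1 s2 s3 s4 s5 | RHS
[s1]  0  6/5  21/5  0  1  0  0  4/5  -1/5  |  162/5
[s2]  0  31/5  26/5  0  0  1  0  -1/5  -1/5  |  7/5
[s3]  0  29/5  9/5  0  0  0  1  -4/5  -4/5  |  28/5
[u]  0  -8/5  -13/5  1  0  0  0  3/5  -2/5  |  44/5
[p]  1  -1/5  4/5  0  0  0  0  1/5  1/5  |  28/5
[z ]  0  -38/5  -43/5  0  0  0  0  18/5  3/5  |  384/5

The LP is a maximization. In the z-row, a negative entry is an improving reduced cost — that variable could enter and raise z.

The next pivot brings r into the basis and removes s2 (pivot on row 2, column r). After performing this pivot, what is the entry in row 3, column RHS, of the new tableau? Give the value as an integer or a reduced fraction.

133/26

Pivot element is row 2, column r: 26/5.
Normalize row 2: new (row 2, RHS) = (7/5)/(26/5) = 7/26.
row 3 ← row 3 − (9/5)·(new row 2): 28/5 − (9/5)·(7/26) = 133/26.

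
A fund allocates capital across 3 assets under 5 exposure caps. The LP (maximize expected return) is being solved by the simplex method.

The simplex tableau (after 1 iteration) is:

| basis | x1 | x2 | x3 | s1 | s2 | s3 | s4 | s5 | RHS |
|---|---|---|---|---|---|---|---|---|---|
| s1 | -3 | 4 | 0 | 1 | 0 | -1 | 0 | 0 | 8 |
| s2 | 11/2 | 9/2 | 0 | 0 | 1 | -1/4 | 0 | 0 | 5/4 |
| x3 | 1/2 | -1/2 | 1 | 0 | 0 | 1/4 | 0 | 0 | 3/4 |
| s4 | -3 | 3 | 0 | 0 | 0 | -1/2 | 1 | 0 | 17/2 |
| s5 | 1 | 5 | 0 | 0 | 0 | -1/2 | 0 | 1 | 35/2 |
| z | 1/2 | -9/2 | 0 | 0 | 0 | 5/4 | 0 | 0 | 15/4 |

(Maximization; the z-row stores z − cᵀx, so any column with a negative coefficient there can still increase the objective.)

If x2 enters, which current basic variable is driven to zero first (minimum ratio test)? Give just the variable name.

Ratios: row 1 (s1): 8/4 = 2; row 2 (s2): (5/4)/(9/2) = 5/18; row 3 (x3): entry -1/2 ≤ 0, skip; row 4 (s4): (17/2)/3 = 17/6; row 5 (s5): (35/2)/5 = 7/2.
Minimum ratio 5/18 is in the s2 row, so s2 leaves.

s2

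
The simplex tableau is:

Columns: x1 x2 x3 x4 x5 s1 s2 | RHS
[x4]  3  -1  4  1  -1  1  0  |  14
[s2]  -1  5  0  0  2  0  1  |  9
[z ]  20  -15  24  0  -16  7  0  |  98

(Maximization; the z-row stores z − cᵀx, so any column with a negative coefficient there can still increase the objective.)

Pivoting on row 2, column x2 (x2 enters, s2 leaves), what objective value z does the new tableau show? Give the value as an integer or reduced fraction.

Minimum ratio for x2: 9/5 = 9/5.
z changes by −(z-row coeff of x2)·ratio = −(-15)·(9/5) = 27.
New z = 98 + 27 = 125.

125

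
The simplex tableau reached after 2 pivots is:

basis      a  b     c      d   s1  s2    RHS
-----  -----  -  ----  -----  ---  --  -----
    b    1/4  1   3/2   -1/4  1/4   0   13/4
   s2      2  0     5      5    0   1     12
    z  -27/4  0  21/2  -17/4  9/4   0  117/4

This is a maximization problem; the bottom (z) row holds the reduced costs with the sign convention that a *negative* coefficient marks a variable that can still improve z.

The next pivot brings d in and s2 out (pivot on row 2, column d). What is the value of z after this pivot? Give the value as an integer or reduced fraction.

Minimum ratio for d: 12/5 = 12/5.
z changes by −(z-row coeff of d)·ratio = −(-17/4)·(12/5) = 51/5.
New z = 117/4 + (51/5) = 789/20.

789/20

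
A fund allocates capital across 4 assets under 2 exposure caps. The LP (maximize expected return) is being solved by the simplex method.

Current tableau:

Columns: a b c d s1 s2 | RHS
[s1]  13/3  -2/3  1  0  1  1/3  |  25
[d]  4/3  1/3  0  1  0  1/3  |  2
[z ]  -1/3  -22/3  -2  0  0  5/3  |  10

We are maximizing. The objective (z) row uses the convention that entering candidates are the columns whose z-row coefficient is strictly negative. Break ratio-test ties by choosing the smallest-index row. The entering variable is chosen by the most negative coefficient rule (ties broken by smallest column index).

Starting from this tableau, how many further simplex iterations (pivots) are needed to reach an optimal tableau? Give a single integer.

pivot: b in, d out → z = 54
pivot: c in, s1 out → z = 112
No improving column remains; optimal.

2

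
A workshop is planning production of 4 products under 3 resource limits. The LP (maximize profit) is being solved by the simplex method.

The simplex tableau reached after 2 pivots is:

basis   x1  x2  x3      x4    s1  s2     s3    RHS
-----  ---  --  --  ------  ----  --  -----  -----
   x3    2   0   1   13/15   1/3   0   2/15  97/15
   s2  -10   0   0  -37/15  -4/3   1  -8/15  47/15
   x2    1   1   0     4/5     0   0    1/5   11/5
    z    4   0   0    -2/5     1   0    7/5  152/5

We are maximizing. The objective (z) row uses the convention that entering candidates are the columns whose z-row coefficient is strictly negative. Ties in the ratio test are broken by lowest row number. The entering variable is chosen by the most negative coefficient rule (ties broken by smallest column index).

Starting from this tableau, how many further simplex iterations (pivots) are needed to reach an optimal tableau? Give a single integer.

pivot: x4 in, x2 out → z = 63/2
No improving column remains; optimal.

1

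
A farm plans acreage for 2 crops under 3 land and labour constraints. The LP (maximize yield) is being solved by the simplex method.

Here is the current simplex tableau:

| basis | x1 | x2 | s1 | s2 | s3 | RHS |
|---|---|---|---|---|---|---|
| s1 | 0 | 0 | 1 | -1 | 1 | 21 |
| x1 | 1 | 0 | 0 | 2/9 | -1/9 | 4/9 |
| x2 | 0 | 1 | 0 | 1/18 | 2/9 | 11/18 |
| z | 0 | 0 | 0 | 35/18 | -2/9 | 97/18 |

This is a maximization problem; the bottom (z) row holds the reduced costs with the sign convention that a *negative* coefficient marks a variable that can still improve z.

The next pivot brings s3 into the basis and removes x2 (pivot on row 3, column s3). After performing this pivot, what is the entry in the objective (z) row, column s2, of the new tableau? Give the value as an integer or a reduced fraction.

2

Pivot element is row 3, column s3: 2/9.
Normalize row 3: new (row 3, s2) = (1/18)/(2/9) = 1/4.
z-row ← z-row − (-2/9)·(new row 3): 35/18 − (-2/9)·(1/4) = 2.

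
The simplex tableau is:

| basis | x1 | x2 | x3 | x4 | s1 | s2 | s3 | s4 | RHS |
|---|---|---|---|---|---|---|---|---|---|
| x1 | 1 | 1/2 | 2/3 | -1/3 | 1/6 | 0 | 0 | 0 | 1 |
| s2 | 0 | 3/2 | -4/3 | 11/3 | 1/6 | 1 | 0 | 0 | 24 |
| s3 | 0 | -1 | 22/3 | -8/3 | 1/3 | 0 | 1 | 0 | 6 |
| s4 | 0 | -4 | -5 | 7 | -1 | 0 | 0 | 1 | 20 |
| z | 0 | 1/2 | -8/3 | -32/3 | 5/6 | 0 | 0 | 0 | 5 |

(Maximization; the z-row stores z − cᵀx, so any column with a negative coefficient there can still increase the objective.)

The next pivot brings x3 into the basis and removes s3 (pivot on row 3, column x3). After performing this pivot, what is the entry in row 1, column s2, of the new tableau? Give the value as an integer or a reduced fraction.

0

Pivot element is row 3, column x3: 22/3.
Normalize row 3: new (row 3, s2) = 0/(22/3) = 0.
row 1 ← row 1 − (2/3)·(new row 3): 0 − (2/3)·0 = 0.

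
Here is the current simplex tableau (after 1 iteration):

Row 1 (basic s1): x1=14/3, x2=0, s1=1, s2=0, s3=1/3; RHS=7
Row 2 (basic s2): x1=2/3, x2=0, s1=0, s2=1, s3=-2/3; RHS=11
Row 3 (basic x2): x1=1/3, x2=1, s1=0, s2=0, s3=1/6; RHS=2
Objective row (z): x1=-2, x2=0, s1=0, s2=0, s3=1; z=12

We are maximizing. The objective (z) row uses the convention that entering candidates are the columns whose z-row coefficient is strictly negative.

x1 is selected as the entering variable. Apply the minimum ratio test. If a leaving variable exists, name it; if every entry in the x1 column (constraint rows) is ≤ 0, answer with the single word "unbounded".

s1

Ratios: row 1 (s1): 7/(14/3) = 3/2; row 2 (s2): 11/(2/3) = 33/2; row 3 (x2): 2/(1/3) = 6.
Minimum ratio is in the s1 row, so s1 leaves.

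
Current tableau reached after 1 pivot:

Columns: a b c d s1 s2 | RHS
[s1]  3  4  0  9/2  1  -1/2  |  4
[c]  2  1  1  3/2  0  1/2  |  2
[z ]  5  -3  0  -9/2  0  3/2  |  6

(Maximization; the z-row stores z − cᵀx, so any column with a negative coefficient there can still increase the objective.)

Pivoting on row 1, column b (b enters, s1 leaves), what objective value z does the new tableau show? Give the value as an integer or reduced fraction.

Minimum ratio for b: 4/4 = 1.
z changes by −(z-row coeff of b)·ratio = −(-3)·1 = 3.
New z = 6 + 3 = 9.

9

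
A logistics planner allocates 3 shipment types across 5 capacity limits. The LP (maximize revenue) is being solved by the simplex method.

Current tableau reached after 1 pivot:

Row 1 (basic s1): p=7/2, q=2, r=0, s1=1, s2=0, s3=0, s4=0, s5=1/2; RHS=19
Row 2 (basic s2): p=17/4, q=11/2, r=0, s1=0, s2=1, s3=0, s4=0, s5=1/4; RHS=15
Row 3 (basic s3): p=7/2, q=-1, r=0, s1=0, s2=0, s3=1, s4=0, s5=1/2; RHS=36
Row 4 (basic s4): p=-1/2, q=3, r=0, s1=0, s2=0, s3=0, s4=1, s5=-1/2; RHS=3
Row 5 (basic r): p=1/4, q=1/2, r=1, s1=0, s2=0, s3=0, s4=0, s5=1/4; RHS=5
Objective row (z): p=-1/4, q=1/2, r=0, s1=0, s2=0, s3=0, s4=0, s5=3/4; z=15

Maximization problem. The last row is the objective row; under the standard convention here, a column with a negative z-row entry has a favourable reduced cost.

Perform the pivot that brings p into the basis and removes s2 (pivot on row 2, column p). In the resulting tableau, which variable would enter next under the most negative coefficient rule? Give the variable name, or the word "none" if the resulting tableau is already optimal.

Pivot element 17/4. New z-row = old z-row − (-1/4)·(row 2/(17/4)).
Updated z-row coefficients: p: 0, q: 14/17, r: 0, s1: 0, s2: 1/17, s3: 0, s4: 0, s5: 13/17.
No coefficient is strictly negative; the tableau after this pivot is optimal.

none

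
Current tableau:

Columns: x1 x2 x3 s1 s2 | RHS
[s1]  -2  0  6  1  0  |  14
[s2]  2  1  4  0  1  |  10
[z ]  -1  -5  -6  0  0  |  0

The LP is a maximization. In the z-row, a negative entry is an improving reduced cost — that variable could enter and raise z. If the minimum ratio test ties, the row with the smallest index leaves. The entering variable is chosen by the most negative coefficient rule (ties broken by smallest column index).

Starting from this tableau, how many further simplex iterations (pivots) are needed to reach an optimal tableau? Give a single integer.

3

pivot: x3 in, s1 out → z = 14
pivot: x2 in, s2 out → z = 52/3
pivot: s1 in, x3 out → z = 50
No improving column remains; optimal.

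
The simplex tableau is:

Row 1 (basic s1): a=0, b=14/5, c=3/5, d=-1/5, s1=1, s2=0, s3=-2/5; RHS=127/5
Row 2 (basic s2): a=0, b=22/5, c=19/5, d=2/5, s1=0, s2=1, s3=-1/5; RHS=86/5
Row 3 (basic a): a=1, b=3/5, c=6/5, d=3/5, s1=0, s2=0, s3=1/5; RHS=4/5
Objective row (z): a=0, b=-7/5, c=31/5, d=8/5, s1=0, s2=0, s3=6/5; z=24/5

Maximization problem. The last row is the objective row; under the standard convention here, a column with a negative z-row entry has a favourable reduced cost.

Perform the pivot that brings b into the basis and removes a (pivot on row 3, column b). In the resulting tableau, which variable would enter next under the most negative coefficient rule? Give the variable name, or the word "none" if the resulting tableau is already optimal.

Pivot element 3/5. New z-row = old z-row − (-7/5)·(row 3/(3/5)).
Updated z-row coefficients: a: 7/3, b: 0, c: 9, d: 3, s1: 0, s2: 0, s3: 5/3.
No coefficient is strictly negative; the tableau after this pivot is optimal.

none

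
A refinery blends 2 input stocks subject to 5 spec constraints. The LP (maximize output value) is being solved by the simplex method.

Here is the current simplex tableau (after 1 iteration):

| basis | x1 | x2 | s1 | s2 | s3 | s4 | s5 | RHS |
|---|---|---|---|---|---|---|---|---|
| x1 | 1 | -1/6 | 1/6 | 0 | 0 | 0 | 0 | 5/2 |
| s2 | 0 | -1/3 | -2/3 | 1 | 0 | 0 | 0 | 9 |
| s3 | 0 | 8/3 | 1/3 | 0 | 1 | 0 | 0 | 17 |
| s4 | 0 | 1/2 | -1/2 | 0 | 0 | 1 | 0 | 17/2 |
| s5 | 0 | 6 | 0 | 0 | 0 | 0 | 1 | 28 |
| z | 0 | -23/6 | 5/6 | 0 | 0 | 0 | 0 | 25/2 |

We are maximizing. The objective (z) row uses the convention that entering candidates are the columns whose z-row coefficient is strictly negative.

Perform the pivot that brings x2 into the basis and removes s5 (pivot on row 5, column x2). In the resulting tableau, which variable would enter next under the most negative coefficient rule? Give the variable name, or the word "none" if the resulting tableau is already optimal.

none

Pivot element 6. New z-row = old z-row − (-23/6)·(row 5/6).
Updated z-row coefficients: x1: 0, x2: 0, s1: 5/6, s2: 0, s3: 0, s4: 0, s5: 23/36.
No coefficient is strictly negative; the tableau after this pivot is optimal.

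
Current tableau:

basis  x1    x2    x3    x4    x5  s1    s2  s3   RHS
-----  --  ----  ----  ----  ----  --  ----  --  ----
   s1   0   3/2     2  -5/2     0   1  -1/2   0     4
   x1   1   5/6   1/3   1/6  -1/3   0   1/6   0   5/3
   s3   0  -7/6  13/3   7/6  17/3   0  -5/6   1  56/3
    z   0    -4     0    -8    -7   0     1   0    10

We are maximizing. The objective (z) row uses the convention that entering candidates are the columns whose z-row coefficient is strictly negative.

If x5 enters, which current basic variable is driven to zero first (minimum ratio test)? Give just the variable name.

Ratios: row 1 (s1): entry 0 ≤ 0, skip; row 2 (x1): entry -1/3 ≤ 0, skip; row 3 (s3): (56/3)/(17/3) = 56/17.
Minimum ratio 56/17 is in the s3 row, so s3 leaves.

s3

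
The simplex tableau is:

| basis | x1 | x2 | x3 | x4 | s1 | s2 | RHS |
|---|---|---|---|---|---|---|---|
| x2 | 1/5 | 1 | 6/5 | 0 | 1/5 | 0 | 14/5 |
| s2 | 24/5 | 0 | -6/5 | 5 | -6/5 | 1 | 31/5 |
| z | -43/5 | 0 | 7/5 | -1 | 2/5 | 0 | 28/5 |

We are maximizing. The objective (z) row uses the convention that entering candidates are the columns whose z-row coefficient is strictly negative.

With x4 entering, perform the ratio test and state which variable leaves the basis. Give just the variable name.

s2

Ratios: row 1 (x2): entry 0 ≤ 0, skip; row 2 (s2): (31/5)/5 = 31/25.
Minimum ratio 31/25 is in the s2 row, so s2 leaves.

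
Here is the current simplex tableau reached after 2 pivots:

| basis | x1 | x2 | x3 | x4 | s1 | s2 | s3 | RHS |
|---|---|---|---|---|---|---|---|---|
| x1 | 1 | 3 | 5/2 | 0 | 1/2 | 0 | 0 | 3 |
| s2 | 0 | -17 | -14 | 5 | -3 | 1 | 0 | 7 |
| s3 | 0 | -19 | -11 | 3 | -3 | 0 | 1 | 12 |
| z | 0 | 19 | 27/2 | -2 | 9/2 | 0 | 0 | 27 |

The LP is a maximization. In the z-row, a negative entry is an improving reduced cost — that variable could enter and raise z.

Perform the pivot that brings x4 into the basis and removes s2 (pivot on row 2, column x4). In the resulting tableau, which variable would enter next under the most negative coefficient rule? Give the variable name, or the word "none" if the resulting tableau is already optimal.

none

Pivot element 5. New z-row = old z-row − (-2)·(row 2/5).
Updated z-row coefficients: x1: 0, x2: 61/5, x3: 79/10, x4: 0, s1: 33/10, s2: 2/5, s3: 0.
No coefficient is strictly negative; the tableau after this pivot is optimal.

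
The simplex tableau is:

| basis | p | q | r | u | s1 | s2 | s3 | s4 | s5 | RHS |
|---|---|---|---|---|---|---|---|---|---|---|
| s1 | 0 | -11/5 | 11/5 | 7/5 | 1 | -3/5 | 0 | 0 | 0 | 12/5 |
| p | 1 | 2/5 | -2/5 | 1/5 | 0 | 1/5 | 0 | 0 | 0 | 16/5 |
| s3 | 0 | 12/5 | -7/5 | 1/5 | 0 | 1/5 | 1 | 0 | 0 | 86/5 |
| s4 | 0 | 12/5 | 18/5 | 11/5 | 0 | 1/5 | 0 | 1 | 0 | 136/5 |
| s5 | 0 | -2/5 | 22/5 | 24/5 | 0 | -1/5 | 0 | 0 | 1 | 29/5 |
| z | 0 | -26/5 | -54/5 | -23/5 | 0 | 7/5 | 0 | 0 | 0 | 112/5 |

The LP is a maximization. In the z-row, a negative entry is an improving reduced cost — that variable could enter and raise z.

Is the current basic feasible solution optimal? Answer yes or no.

no

Column q has objective-row coefficient -26/5, which is negative; an improving pivot exists, so not yet optimal.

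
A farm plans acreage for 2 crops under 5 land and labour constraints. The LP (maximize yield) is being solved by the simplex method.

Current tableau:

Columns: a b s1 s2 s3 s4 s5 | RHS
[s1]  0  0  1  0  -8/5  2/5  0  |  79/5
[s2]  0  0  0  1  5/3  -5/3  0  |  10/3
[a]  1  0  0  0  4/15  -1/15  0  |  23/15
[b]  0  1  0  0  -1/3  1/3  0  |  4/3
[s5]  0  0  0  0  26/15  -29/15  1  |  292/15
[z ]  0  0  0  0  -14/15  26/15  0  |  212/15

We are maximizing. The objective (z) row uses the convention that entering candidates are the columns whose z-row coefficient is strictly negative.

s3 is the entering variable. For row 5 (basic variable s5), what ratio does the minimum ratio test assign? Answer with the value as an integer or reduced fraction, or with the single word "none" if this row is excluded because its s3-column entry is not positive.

146/13

Ratio = RHS / (s3 entry) = (292/15) / (26/15) = 146/13.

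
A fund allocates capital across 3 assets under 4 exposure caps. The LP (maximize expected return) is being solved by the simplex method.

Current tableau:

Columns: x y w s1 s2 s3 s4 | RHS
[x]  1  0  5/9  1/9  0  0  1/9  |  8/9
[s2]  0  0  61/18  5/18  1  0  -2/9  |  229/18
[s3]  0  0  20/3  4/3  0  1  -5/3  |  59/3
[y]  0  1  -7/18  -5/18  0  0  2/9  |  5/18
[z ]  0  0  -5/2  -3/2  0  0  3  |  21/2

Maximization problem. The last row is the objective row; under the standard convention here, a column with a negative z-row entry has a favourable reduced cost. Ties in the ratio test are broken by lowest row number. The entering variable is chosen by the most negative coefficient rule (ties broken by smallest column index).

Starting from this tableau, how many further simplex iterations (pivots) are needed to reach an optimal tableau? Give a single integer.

pivot: w in, x out → z = 29/2
pivot: s1 in, w out → z = 45/2
No improving column remains; optimal.

2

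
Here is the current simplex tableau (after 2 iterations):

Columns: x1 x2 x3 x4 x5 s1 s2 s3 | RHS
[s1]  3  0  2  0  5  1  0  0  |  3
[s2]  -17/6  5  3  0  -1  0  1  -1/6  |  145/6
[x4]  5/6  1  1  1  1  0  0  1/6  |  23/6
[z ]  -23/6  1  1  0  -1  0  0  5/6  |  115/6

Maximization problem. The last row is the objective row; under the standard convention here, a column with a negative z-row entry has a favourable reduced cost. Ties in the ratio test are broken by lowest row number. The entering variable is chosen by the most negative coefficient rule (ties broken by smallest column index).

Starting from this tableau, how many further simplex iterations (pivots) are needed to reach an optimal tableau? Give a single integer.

1

pivot: x1 in, s1 out → z = 23
No improving column remains; optimal.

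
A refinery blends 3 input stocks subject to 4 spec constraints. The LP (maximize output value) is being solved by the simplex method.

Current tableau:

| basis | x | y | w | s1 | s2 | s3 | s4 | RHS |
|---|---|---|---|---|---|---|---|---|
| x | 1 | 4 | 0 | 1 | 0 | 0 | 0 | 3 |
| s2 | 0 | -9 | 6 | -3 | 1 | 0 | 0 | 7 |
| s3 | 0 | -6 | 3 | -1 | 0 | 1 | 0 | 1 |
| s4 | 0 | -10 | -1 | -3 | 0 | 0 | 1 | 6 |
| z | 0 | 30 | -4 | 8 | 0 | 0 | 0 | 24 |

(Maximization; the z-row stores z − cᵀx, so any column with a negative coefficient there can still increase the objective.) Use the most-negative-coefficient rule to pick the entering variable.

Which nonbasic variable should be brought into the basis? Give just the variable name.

Objective-row coefficients: x: 0, y: 30, w: -4, s1: 8, s2: 0, s3: 0, s4: 0.
The most negative is -4 in column w, so w enters.

w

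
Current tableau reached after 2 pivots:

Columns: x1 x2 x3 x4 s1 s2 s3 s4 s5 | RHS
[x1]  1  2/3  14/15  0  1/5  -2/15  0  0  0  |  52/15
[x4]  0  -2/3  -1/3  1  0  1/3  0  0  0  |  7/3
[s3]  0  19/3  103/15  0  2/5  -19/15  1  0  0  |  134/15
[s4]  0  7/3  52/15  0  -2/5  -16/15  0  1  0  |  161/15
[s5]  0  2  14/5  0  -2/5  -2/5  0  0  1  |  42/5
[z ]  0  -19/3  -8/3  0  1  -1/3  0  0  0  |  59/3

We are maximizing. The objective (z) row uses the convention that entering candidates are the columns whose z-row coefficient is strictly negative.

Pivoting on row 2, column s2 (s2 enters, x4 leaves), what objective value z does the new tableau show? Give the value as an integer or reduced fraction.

22

Minimum ratio for s2: (7/3)/(1/3) = 7.
z changes by −(z-row coeff of s2)·ratio = −(-1/3)·7 = 7/3.
New z = 59/3 + (7/3) = 22.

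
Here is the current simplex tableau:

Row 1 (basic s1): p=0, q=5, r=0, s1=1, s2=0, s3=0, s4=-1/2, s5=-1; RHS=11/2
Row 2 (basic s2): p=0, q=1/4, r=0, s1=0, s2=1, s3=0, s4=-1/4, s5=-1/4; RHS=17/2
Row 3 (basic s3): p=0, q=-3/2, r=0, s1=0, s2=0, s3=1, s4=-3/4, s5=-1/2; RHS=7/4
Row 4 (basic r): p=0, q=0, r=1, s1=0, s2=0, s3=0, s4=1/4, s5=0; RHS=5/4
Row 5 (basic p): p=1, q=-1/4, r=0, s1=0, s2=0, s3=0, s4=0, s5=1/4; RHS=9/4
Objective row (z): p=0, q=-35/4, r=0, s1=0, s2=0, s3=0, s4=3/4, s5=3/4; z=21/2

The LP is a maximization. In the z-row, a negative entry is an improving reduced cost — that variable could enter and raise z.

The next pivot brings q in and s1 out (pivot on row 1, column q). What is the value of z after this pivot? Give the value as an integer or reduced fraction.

161/8

Minimum ratio for q: (11/2)/5 = 11/10.
z changes by −(z-row coeff of q)·ratio = −(-35/4)·(11/10) = 77/8.
New z = 21/2 + (77/8) = 161/8.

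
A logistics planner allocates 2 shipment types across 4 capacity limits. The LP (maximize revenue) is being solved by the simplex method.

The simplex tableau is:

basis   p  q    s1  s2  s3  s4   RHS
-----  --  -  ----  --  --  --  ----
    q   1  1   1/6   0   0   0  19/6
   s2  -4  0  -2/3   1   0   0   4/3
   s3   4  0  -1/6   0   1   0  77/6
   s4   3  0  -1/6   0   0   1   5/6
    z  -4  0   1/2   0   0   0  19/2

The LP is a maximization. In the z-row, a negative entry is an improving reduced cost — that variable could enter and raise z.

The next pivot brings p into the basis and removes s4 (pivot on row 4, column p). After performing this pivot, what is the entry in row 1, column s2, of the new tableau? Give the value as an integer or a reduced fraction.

Pivot element is row 4, column p: 3.
Normalize row 4: new (row 4, s2) = 0/3 = 0.
row 1 ← row 1 − 1·(new row 4): 0 − 1·0 = 0.

0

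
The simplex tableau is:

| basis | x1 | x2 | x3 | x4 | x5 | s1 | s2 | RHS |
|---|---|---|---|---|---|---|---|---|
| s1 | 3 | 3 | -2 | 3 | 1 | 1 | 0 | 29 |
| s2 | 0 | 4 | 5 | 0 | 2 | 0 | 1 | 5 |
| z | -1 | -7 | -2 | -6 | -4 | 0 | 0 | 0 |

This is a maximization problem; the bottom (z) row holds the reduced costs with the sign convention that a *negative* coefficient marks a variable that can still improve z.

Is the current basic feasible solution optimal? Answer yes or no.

Column x1 has objective-row coefficient -1, which is negative; an improving pivot exists, so not yet optimal.

no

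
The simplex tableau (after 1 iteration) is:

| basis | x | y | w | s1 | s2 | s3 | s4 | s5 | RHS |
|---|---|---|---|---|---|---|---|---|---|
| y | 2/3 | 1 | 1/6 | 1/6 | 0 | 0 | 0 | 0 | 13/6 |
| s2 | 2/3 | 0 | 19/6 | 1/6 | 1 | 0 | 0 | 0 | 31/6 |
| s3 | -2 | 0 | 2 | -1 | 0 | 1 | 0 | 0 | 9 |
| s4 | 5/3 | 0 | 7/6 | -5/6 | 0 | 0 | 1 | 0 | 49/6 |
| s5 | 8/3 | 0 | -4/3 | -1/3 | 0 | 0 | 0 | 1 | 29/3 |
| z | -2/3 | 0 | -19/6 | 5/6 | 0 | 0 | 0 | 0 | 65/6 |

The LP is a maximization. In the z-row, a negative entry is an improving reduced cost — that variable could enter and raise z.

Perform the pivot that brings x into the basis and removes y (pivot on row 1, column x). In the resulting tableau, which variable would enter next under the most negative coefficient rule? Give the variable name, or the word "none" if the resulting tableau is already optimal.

Pivot element 2/3. New z-row = old z-row − (-2/3)·(row 1/(2/3)).
Updated z-row coefficients: x: 0, y: 1, w: -3, s1: 1, s2: 0, s3: 0, s4: 0, s5: 0.
The most negative is -3 in column w, so w would enter next.

w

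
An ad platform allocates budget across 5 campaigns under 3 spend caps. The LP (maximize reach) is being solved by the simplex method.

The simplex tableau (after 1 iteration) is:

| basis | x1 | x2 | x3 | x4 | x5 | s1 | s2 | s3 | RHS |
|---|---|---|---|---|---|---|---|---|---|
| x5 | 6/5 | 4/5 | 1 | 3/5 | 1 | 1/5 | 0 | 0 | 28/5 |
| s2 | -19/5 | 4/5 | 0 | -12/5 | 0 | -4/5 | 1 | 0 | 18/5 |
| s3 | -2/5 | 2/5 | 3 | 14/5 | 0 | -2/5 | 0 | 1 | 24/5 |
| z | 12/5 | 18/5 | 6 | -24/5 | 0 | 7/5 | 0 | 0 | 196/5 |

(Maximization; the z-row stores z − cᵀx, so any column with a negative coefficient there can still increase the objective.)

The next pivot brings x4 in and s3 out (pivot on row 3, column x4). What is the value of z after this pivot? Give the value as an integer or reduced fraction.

Minimum ratio for x4: (24/5)/(14/5) = 12/7.
z changes by −(z-row coeff of x4)·ratio = −(-24/5)·(12/7) = 288/35.
New z = 196/5 + (288/35) = 332/7.

332/7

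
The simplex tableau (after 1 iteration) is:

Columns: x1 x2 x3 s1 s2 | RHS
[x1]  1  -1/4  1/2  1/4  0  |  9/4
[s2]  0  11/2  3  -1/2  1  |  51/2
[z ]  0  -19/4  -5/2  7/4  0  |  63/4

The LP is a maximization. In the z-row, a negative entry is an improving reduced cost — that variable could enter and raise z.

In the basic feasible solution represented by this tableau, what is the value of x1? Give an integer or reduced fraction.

9/4

x1 is basic (row 1); its value is the RHS of that row: 9/4.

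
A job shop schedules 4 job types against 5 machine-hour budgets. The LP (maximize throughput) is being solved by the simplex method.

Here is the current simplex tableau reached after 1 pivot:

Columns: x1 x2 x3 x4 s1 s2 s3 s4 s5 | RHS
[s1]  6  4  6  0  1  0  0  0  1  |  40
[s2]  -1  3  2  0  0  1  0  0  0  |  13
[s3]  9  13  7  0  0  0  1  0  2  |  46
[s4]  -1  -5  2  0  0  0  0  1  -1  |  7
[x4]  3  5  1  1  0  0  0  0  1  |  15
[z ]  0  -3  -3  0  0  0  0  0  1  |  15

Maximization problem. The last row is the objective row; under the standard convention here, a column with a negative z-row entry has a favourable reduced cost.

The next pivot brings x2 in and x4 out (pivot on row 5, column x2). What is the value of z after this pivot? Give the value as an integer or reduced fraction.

Minimum ratio for x2: 15/5 = 3.
z changes by −(z-row coeff of x2)·ratio = −(-3)·3 = 9.
New z = 15 + 9 = 24.

24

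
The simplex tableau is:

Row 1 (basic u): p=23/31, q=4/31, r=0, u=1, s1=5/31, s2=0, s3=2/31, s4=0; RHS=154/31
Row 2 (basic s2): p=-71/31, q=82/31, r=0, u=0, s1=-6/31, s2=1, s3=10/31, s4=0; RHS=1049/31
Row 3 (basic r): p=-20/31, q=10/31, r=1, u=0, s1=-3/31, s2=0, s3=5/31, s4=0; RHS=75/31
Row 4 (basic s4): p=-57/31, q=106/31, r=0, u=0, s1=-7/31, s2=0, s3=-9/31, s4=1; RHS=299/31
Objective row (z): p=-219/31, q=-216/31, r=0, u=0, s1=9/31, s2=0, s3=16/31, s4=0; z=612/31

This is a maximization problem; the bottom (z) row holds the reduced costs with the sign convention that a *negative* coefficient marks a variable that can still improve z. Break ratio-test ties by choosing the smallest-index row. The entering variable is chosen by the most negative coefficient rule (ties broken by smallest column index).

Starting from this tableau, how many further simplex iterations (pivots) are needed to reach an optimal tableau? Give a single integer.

pivot: p in, u out → z = 1542/23
pivot: q in, s4 out → z = 4332/43
No improving column remains; optimal.

2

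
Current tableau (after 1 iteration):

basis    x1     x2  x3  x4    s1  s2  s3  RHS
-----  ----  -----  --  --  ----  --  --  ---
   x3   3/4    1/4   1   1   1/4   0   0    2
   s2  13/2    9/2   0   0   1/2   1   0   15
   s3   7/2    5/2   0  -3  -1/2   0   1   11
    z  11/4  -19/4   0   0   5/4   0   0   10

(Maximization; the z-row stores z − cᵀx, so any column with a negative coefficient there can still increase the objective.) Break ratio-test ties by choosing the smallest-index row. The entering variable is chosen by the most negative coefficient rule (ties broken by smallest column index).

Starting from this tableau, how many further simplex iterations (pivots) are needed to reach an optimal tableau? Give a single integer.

1

pivot: x2 in, s2 out → z = 155/6
No improving column remains; optimal.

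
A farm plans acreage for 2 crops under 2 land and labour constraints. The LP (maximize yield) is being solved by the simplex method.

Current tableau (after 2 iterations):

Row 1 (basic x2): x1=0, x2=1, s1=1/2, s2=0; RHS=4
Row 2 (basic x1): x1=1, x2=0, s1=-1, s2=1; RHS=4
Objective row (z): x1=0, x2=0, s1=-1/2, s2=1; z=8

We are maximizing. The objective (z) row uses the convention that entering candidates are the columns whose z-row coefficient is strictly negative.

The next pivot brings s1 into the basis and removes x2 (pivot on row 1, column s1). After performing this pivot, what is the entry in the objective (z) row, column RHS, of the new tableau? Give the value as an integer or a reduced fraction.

Pivot element is row 1, column s1: 1/2.
Normalize row 1: new (row 1, RHS) = 4/(1/2) = 8.
z-row ← z-row − (-1/2)·(new row 1): 8 − (-1/2)·8 = 12.

12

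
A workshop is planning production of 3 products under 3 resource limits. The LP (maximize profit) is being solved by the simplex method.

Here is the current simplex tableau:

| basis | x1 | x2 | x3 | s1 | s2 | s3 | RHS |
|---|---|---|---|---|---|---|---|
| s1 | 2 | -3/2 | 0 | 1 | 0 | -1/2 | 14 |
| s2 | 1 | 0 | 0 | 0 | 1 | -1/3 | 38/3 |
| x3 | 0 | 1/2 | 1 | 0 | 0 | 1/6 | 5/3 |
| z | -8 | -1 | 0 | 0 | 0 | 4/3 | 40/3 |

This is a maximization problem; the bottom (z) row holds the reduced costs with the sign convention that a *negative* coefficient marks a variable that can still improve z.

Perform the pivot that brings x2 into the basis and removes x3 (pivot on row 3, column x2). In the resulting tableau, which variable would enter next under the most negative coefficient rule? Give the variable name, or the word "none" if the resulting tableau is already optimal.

x1

Pivot element 1/2. New z-row = old z-row − (-1)·(row 3/(1/2)).
Updated z-row coefficients: x1: -8, x2: 0, x3: 2, s1: 0, s2: 0, s3: 5/3.
The most negative is -8 in column x1, so x1 would enter next.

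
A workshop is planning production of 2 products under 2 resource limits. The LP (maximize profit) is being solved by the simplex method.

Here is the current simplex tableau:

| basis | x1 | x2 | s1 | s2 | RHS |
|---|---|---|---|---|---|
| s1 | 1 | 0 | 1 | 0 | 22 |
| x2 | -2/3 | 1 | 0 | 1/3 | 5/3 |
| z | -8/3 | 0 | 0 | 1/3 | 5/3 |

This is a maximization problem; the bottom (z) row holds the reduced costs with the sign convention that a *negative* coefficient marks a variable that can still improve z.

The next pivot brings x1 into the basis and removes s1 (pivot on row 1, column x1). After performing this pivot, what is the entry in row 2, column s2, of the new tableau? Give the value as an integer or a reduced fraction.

1/3

Pivot element is row 1, column x1: 1.
Normalize row 1: new (row 1, s2) = 0/1 = 0.
row 2 ← row 2 − (-2/3)·(new row 1): 1/3 − (-2/3)·0 = 1/3.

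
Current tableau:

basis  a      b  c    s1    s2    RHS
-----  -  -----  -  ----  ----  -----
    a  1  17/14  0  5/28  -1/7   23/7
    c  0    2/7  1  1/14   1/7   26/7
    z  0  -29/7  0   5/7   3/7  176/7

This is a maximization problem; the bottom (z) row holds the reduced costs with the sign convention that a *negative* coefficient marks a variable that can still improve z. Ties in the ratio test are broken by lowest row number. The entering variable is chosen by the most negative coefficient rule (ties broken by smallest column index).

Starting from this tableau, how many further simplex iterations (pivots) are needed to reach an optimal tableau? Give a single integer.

pivot: b in, a out → z = 618/17
pivot: s2 in, c out → z = 112/3
No improving column remains; optimal.

2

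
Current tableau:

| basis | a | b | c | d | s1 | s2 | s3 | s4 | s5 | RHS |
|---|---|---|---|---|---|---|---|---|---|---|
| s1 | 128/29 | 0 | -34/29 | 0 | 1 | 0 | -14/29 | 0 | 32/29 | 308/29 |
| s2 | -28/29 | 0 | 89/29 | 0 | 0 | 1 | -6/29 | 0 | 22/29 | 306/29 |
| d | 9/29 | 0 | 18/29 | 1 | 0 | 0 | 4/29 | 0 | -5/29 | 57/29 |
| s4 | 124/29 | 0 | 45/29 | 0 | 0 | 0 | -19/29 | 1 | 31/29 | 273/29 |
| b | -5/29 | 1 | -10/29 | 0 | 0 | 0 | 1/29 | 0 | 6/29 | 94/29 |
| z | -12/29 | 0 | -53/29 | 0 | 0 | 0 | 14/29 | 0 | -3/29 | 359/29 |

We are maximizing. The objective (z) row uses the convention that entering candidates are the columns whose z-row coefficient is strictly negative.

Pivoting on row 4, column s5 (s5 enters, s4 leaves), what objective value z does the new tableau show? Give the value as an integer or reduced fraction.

412/31

Minimum ratio for s5: (273/29)/(31/29) = 273/31.
z changes by −(z-row coeff of s5)·ratio = −(-3/29)·(273/31) = 819/899.
New z = 359/29 + (819/899) = 412/31.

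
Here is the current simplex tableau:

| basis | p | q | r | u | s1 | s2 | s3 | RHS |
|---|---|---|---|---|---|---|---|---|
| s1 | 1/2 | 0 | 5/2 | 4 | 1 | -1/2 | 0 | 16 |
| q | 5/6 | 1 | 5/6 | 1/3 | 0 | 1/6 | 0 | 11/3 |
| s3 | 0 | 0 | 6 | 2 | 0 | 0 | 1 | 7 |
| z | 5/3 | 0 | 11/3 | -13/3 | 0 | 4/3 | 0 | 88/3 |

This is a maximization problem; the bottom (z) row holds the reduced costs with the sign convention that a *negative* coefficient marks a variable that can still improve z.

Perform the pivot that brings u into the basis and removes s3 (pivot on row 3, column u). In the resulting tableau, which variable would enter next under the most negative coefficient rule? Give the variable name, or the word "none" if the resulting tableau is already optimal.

Pivot element 2. New z-row = old z-row − (-13/3)·(row 3/2).
Updated z-row coefficients: p: 5/3, q: 0, r: 50/3, u: 0, s1: 0, s2: 4/3, s3: 13/6.
No coefficient is strictly negative; the tableau after this pivot is optimal.

none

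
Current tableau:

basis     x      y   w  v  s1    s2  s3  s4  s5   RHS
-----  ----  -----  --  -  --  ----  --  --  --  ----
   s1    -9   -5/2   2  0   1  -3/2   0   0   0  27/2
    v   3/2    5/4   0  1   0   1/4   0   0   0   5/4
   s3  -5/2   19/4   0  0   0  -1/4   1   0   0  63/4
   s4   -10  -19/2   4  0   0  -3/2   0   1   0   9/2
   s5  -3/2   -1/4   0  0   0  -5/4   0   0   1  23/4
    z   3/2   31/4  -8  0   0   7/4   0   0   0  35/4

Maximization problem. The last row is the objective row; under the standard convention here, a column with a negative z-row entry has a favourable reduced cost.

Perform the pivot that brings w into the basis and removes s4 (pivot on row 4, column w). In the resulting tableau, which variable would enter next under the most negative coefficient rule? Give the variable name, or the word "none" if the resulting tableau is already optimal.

x

Pivot element 4. New z-row = old z-row − (-8)·(row 4/4).
Updated z-row coefficients: x: -37/2, y: -45/4, w: 0, v: 0, s1: 0, s2: -5/4, s3: 0, s4: 2, s5: 0.
The most negative is -37/2 in column x, so x would enter next.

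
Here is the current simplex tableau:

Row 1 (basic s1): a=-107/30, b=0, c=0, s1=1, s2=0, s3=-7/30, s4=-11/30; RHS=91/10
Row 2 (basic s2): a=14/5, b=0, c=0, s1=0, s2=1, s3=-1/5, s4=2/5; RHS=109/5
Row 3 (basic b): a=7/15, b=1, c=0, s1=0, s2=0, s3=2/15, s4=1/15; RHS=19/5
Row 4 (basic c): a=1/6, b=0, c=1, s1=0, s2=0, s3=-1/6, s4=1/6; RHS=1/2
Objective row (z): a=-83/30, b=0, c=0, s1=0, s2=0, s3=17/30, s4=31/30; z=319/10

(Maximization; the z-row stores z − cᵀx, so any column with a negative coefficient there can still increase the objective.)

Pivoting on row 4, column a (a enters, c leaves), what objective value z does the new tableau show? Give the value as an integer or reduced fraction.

201/5

Minimum ratio for a: (1/2)/(1/6) = 3.
z changes by −(z-row coeff of a)·ratio = −(-83/30)·3 = 83/10.
New z = 319/10 + (83/10) = 201/5.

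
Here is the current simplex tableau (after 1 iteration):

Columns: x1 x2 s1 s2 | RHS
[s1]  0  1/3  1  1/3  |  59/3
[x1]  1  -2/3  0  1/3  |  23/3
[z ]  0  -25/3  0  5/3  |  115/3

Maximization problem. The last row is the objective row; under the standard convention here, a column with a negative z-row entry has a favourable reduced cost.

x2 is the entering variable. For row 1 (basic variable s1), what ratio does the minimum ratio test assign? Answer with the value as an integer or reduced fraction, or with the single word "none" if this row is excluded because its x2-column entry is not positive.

59

Ratio = RHS / (x2 entry) = (59/3) / (1/3) = 59.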